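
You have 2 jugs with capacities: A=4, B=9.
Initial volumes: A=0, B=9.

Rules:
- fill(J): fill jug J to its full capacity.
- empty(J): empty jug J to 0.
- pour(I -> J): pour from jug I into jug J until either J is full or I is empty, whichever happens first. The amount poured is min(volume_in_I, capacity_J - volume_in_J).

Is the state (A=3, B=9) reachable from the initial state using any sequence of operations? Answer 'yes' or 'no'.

BFS from (A=0, B=9):
  1. fill(A) -> (A=4 B=9)
  2. empty(B) -> (A=4 B=0)
  3. pour(A -> B) -> (A=0 B=4)
  4. fill(A) -> (A=4 B=4)
  5. pour(A -> B) -> (A=0 B=8)
  6. fill(A) -> (A=4 B=8)
  7. pour(A -> B) -> (A=3 B=9)
Target reached → yes.

Answer: yes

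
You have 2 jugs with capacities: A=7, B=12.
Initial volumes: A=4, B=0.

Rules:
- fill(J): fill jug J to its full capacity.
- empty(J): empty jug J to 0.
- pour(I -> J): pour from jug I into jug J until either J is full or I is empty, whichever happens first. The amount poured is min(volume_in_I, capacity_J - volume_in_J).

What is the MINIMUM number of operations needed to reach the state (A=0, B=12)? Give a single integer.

Answer: 2

Derivation:
BFS from (A=4, B=0). One shortest path:
  1. empty(A) -> (A=0 B=0)
  2. fill(B) -> (A=0 B=12)
Reached target in 2 moves.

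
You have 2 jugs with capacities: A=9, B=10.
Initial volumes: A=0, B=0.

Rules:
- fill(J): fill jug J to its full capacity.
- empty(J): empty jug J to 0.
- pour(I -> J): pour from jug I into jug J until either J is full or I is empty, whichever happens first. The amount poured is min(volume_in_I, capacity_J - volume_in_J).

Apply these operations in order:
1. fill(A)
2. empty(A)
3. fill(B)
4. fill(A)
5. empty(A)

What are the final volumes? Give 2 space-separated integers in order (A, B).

Answer: 0 10

Derivation:
Step 1: fill(A) -> (A=9 B=0)
Step 2: empty(A) -> (A=0 B=0)
Step 3: fill(B) -> (A=0 B=10)
Step 4: fill(A) -> (A=9 B=10)
Step 5: empty(A) -> (A=0 B=10)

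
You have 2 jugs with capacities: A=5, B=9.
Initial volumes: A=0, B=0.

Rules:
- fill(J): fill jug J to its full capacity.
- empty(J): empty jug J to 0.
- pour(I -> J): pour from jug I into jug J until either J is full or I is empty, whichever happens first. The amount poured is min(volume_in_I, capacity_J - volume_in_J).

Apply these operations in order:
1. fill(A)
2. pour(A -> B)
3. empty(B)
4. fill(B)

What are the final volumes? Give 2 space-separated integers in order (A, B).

Step 1: fill(A) -> (A=5 B=0)
Step 2: pour(A -> B) -> (A=0 B=5)
Step 3: empty(B) -> (A=0 B=0)
Step 4: fill(B) -> (A=0 B=9)

Answer: 0 9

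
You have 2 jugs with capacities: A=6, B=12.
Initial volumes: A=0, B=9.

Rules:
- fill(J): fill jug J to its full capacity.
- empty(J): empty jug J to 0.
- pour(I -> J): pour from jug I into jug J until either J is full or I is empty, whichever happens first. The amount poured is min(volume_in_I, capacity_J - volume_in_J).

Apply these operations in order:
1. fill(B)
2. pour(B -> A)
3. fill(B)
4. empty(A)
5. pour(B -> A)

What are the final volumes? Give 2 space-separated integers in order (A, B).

Answer: 6 6

Derivation:
Step 1: fill(B) -> (A=0 B=12)
Step 2: pour(B -> A) -> (A=6 B=6)
Step 3: fill(B) -> (A=6 B=12)
Step 4: empty(A) -> (A=0 B=12)
Step 5: pour(B -> A) -> (A=6 B=6)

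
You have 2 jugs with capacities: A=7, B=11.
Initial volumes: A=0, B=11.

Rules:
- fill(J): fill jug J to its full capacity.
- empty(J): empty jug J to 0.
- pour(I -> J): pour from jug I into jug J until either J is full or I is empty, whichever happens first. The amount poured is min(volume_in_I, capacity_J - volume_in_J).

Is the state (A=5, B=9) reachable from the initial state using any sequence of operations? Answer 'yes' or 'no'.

BFS explored all 36 reachable states.
Reachable set includes: (0,0), (0,1), (0,2), (0,3), (0,4), (0,5), (0,6), (0,7), (0,8), (0,9), (0,10), (0,11) ...
Target (A=5, B=9) not in reachable set → no.

Answer: no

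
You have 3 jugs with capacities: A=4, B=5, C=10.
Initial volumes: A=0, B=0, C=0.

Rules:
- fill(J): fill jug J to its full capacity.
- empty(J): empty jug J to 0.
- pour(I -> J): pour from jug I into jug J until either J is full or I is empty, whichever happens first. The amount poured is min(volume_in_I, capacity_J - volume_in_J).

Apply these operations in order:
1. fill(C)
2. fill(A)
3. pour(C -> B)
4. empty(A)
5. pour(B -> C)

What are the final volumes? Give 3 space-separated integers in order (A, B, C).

Step 1: fill(C) -> (A=0 B=0 C=10)
Step 2: fill(A) -> (A=4 B=0 C=10)
Step 3: pour(C -> B) -> (A=4 B=5 C=5)
Step 4: empty(A) -> (A=0 B=5 C=5)
Step 5: pour(B -> C) -> (A=0 B=0 C=10)

Answer: 0 0 10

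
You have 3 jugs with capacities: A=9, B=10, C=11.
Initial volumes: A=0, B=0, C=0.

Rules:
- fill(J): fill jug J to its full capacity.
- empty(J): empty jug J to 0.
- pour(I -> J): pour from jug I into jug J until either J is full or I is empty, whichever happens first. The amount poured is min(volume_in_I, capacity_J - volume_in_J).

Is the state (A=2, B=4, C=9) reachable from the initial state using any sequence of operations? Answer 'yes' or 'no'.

Answer: no

Derivation:
BFS explored all 600 reachable states.
Reachable set includes: (0,0,0), (0,0,1), (0,0,2), (0,0,3), (0,0,4), (0,0,5), (0,0,6), (0,0,7), (0,0,8), (0,0,9), (0,0,10), (0,0,11) ...
Target (A=2, B=4, C=9) not in reachable set → no.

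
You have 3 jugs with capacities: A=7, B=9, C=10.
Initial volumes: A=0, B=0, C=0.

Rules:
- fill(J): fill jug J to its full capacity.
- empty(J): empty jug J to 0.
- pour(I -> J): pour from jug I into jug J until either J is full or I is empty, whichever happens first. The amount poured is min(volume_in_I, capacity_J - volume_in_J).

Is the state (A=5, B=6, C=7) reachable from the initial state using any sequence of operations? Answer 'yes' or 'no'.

Answer: no

Derivation:
BFS explored all 448 reachable states.
Reachable set includes: (0,0,0), (0,0,1), (0,0,2), (0,0,3), (0,0,4), (0,0,5), (0,0,6), (0,0,7), (0,0,8), (0,0,9), (0,0,10), (0,1,0) ...
Target (A=5, B=6, C=7) not in reachable set → no.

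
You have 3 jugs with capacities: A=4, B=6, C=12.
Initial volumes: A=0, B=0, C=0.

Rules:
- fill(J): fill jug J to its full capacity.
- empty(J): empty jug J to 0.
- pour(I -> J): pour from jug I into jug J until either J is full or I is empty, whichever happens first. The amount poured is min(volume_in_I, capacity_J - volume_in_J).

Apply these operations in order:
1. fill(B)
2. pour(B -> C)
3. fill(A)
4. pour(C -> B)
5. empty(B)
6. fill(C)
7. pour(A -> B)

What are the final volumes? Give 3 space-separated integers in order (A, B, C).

Answer: 0 4 12

Derivation:
Step 1: fill(B) -> (A=0 B=6 C=0)
Step 2: pour(B -> C) -> (A=0 B=0 C=6)
Step 3: fill(A) -> (A=4 B=0 C=6)
Step 4: pour(C -> B) -> (A=4 B=6 C=0)
Step 5: empty(B) -> (A=4 B=0 C=0)
Step 6: fill(C) -> (A=4 B=0 C=12)
Step 7: pour(A -> B) -> (A=0 B=4 C=12)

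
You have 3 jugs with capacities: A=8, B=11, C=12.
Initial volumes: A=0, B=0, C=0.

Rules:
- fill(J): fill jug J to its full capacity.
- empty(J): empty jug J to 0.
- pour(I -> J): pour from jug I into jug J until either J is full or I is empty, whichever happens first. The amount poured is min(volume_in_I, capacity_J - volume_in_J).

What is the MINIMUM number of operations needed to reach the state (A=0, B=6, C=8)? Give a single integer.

Answer: 7

Derivation:
BFS from (A=0, B=0, C=0). One shortest path:
  1. fill(B) -> (A=0 B=11 C=0)
  2. pour(B -> A) -> (A=8 B=3 C=0)
  3. empty(A) -> (A=0 B=3 C=0)
  4. pour(B -> A) -> (A=3 B=0 C=0)
  5. fill(B) -> (A=3 B=11 C=0)
  6. pour(B -> A) -> (A=8 B=6 C=0)
  7. pour(A -> C) -> (A=0 B=6 C=8)
Reached target in 7 moves.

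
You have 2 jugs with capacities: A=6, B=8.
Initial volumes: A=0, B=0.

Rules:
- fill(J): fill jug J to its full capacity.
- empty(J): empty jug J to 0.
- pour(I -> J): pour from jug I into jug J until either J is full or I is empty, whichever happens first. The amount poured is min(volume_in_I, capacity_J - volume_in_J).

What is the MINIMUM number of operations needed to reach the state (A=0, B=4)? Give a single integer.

BFS from (A=0, B=0). One shortest path:
  1. fill(A) -> (A=6 B=0)
  2. pour(A -> B) -> (A=0 B=6)
  3. fill(A) -> (A=6 B=6)
  4. pour(A -> B) -> (A=4 B=8)
  5. empty(B) -> (A=4 B=0)
  6. pour(A -> B) -> (A=0 B=4)
Reached target in 6 moves.

Answer: 6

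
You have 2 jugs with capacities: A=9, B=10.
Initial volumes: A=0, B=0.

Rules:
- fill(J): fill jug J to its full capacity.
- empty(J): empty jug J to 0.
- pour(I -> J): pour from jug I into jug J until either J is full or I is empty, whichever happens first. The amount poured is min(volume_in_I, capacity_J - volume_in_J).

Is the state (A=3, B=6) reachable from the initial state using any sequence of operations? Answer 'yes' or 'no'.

BFS explored all 38 reachable states.
Reachable set includes: (0,0), (0,1), (0,2), (0,3), (0,4), (0,5), (0,6), (0,7), (0,8), (0,9), (0,10), (1,0) ...
Target (A=3, B=6) not in reachable set → no.

Answer: no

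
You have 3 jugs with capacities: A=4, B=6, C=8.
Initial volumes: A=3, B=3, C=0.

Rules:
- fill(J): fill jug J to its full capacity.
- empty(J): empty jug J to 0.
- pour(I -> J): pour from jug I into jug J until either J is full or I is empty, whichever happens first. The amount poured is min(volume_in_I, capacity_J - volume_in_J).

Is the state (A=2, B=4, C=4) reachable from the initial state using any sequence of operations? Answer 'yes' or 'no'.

Answer: no

Derivation:
BFS explored all 210 reachable states.
Reachable set includes: (0,0,0), (0,0,1), (0,0,2), (0,0,3), (0,0,4), (0,0,5), (0,0,6), (0,0,7), (0,0,8), (0,1,0), (0,1,1), (0,1,2) ...
Target (A=2, B=4, C=4) not in reachable set → no.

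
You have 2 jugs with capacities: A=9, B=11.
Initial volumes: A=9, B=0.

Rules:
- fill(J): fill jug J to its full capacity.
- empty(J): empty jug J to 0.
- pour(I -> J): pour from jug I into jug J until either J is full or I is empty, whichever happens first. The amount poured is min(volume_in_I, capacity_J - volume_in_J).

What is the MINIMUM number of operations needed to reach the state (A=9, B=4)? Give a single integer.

Answer: 7

Derivation:
BFS from (A=9, B=0). One shortest path:
  1. empty(A) -> (A=0 B=0)
  2. fill(B) -> (A=0 B=11)
  3. pour(B -> A) -> (A=9 B=2)
  4. empty(A) -> (A=0 B=2)
  5. pour(B -> A) -> (A=2 B=0)
  6. fill(B) -> (A=2 B=11)
  7. pour(B -> A) -> (A=9 B=4)
Reached target in 7 moves.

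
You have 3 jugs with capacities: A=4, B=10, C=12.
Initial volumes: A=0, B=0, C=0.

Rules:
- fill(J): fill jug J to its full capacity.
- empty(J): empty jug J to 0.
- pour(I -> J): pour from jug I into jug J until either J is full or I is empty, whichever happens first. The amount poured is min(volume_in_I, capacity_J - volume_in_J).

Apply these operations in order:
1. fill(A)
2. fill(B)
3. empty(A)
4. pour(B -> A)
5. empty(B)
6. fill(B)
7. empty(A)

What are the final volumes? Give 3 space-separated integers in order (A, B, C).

Step 1: fill(A) -> (A=4 B=0 C=0)
Step 2: fill(B) -> (A=4 B=10 C=0)
Step 3: empty(A) -> (A=0 B=10 C=0)
Step 4: pour(B -> A) -> (A=4 B=6 C=0)
Step 5: empty(B) -> (A=4 B=0 C=0)
Step 6: fill(B) -> (A=4 B=10 C=0)
Step 7: empty(A) -> (A=0 B=10 C=0)

Answer: 0 10 0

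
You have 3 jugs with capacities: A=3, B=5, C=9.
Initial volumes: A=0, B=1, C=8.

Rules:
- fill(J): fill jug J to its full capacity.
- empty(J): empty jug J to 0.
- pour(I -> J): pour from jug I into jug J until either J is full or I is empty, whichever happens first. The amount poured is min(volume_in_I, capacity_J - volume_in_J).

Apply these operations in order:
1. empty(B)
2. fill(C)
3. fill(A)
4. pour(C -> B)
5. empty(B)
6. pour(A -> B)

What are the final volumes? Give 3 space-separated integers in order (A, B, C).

Step 1: empty(B) -> (A=0 B=0 C=8)
Step 2: fill(C) -> (A=0 B=0 C=9)
Step 3: fill(A) -> (A=3 B=0 C=9)
Step 4: pour(C -> B) -> (A=3 B=5 C=4)
Step 5: empty(B) -> (A=3 B=0 C=4)
Step 6: pour(A -> B) -> (A=0 B=3 C=4)

Answer: 0 3 4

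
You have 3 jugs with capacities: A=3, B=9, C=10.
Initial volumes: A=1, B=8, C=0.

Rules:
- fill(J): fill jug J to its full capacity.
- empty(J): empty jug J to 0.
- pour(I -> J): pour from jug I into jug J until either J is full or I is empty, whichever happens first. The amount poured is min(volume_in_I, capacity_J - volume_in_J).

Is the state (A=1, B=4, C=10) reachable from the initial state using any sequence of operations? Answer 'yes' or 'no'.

Answer: yes

Derivation:
BFS from (A=1, B=8, C=0):
  1. pour(B -> C) -> (A=1 B=0 C=8)
  2. fill(B) -> (A=1 B=9 C=8)
  3. pour(B -> A) -> (A=3 B=7 C=8)
  4. empty(A) -> (A=0 B=7 C=8)
  5. pour(B -> A) -> (A=3 B=4 C=8)
  6. pour(A -> C) -> (A=1 B=4 C=10)
Target reached → yes.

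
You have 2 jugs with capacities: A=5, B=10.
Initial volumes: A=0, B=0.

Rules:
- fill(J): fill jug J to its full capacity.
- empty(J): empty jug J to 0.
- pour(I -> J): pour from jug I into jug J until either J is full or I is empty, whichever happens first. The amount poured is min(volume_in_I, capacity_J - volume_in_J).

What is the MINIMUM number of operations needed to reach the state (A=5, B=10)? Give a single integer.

Answer: 2

Derivation:
BFS from (A=0, B=0). One shortest path:
  1. fill(A) -> (A=5 B=0)
  2. fill(B) -> (A=5 B=10)
Reached target in 2 moves.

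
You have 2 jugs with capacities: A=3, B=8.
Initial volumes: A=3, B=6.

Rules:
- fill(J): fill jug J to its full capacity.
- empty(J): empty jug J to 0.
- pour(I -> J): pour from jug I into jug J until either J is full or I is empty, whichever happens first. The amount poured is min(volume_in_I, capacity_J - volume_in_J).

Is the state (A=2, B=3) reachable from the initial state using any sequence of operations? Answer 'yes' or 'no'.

BFS explored all 22 reachable states.
Reachable set includes: (0,0), (0,1), (0,2), (0,3), (0,4), (0,5), (0,6), (0,7), (0,8), (1,0), (1,8), (2,0) ...
Target (A=2, B=3) not in reachable set → no.

Answer: no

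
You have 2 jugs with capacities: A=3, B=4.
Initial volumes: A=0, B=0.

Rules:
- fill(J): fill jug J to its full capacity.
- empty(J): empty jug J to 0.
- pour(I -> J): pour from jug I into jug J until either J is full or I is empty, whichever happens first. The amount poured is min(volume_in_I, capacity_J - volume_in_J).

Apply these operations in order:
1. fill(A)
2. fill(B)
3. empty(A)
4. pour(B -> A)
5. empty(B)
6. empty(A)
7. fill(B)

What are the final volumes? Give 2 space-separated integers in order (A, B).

Answer: 0 4

Derivation:
Step 1: fill(A) -> (A=3 B=0)
Step 2: fill(B) -> (A=3 B=4)
Step 3: empty(A) -> (A=0 B=4)
Step 4: pour(B -> A) -> (A=3 B=1)
Step 5: empty(B) -> (A=3 B=0)
Step 6: empty(A) -> (A=0 B=0)
Step 7: fill(B) -> (A=0 B=4)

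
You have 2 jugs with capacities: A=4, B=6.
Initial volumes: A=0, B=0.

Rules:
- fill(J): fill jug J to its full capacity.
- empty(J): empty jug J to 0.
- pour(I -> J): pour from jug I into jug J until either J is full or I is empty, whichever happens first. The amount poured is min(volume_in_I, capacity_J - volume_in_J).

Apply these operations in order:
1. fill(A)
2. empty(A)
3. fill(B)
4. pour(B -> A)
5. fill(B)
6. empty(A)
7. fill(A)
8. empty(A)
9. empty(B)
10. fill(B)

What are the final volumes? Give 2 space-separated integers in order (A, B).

Step 1: fill(A) -> (A=4 B=0)
Step 2: empty(A) -> (A=0 B=0)
Step 3: fill(B) -> (A=0 B=6)
Step 4: pour(B -> A) -> (A=4 B=2)
Step 5: fill(B) -> (A=4 B=6)
Step 6: empty(A) -> (A=0 B=6)
Step 7: fill(A) -> (A=4 B=6)
Step 8: empty(A) -> (A=0 B=6)
Step 9: empty(B) -> (A=0 B=0)
Step 10: fill(B) -> (A=0 B=6)

Answer: 0 6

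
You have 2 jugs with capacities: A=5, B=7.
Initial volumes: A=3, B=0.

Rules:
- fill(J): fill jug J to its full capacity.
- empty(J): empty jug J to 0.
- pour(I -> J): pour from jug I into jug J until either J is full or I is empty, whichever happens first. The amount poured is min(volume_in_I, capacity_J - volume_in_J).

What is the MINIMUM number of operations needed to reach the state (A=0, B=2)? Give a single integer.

BFS from (A=3, B=0). One shortest path:
  1. empty(A) -> (A=0 B=0)
  2. fill(B) -> (A=0 B=7)
  3. pour(B -> A) -> (A=5 B=2)
  4. empty(A) -> (A=0 B=2)
Reached target in 4 moves.

Answer: 4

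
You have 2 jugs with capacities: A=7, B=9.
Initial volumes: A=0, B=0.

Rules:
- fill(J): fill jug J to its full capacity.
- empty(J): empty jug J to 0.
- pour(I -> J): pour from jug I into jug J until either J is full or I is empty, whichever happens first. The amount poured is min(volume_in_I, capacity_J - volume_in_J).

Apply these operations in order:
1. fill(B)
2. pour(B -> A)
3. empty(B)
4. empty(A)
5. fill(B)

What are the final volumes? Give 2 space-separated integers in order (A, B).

Answer: 0 9

Derivation:
Step 1: fill(B) -> (A=0 B=9)
Step 2: pour(B -> A) -> (A=7 B=2)
Step 3: empty(B) -> (A=7 B=0)
Step 4: empty(A) -> (A=0 B=0)
Step 5: fill(B) -> (A=0 B=9)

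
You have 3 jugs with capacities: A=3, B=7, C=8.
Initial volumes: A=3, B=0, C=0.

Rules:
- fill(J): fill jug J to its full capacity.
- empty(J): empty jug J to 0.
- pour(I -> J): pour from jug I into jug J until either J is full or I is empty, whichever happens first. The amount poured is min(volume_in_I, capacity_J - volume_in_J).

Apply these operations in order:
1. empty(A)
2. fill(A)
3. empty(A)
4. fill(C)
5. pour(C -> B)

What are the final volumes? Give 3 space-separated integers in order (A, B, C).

Answer: 0 7 1

Derivation:
Step 1: empty(A) -> (A=0 B=0 C=0)
Step 2: fill(A) -> (A=3 B=0 C=0)
Step 3: empty(A) -> (A=0 B=0 C=0)
Step 4: fill(C) -> (A=0 B=0 C=8)
Step 5: pour(C -> B) -> (A=0 B=7 C=1)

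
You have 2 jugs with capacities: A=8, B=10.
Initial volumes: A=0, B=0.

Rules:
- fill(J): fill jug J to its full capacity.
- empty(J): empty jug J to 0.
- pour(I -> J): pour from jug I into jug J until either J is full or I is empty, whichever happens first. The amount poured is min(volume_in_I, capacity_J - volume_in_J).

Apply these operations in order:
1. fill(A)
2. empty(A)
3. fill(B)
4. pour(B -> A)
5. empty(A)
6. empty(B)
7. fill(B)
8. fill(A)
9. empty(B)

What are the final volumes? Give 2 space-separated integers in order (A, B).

Step 1: fill(A) -> (A=8 B=0)
Step 2: empty(A) -> (A=0 B=0)
Step 3: fill(B) -> (A=0 B=10)
Step 4: pour(B -> A) -> (A=8 B=2)
Step 5: empty(A) -> (A=0 B=2)
Step 6: empty(B) -> (A=0 B=0)
Step 7: fill(B) -> (A=0 B=10)
Step 8: fill(A) -> (A=8 B=10)
Step 9: empty(B) -> (A=8 B=0)

Answer: 8 0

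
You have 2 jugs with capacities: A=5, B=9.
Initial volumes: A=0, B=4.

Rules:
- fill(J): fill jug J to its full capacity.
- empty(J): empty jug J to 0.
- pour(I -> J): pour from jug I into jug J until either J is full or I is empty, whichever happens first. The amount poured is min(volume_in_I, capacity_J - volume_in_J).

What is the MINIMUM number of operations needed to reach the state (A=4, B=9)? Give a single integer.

Answer: 2

Derivation:
BFS from (A=0, B=4). One shortest path:
  1. pour(B -> A) -> (A=4 B=0)
  2. fill(B) -> (A=4 B=9)
Reached target in 2 moves.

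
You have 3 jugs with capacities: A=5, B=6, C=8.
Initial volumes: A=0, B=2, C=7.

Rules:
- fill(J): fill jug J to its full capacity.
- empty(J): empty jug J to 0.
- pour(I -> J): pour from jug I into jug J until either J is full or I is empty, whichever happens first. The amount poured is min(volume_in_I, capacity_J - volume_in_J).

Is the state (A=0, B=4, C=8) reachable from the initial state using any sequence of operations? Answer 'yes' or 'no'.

BFS from (A=0, B=2, C=7):
  1. fill(A) -> (A=5 B=2 C=7)
  2. empty(B) -> (A=5 B=0 C=7)
  3. pour(A -> B) -> (A=0 B=5 C=7)
  4. pour(B -> C) -> (A=0 B=4 C=8)
Target reached → yes.

Answer: yes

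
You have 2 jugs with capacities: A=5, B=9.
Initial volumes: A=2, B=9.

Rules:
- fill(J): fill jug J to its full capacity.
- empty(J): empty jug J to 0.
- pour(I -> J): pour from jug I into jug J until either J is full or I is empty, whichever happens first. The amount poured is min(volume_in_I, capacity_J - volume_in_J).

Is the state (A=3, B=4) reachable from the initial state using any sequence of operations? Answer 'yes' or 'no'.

Answer: no

Derivation:
BFS explored all 28 reachable states.
Reachable set includes: (0,0), (0,1), (0,2), (0,3), (0,4), (0,5), (0,6), (0,7), (0,8), (0,9), (1,0), (1,9) ...
Target (A=3, B=4) not in reachable set → no.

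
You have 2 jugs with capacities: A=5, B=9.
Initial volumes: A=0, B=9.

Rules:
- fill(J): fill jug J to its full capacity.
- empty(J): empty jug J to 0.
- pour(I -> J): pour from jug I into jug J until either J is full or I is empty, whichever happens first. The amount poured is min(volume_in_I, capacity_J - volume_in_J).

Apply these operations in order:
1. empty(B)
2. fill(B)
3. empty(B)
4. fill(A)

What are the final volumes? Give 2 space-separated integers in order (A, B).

Answer: 5 0

Derivation:
Step 1: empty(B) -> (A=0 B=0)
Step 2: fill(B) -> (A=0 B=9)
Step 3: empty(B) -> (A=0 B=0)
Step 4: fill(A) -> (A=5 B=0)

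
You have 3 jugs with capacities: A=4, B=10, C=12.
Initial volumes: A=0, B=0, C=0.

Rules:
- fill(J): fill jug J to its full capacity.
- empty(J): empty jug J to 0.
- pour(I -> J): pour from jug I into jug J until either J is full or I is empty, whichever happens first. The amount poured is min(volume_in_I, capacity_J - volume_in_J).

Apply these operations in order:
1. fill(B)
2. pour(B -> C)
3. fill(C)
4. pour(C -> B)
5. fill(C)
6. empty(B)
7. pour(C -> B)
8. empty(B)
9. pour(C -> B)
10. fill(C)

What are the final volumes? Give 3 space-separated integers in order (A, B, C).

Answer: 0 2 12

Derivation:
Step 1: fill(B) -> (A=0 B=10 C=0)
Step 2: pour(B -> C) -> (A=0 B=0 C=10)
Step 3: fill(C) -> (A=0 B=0 C=12)
Step 4: pour(C -> B) -> (A=0 B=10 C=2)
Step 5: fill(C) -> (A=0 B=10 C=12)
Step 6: empty(B) -> (A=0 B=0 C=12)
Step 7: pour(C -> B) -> (A=0 B=10 C=2)
Step 8: empty(B) -> (A=0 B=0 C=2)
Step 9: pour(C -> B) -> (A=0 B=2 C=0)
Step 10: fill(C) -> (A=0 B=2 C=12)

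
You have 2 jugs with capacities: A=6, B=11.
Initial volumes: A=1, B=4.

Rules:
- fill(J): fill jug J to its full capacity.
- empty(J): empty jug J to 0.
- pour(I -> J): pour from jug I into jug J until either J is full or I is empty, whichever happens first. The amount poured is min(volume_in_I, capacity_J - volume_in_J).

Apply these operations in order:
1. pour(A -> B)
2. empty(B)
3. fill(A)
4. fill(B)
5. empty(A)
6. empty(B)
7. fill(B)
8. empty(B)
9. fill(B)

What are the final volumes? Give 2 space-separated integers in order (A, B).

Answer: 0 11

Derivation:
Step 1: pour(A -> B) -> (A=0 B=5)
Step 2: empty(B) -> (A=0 B=0)
Step 3: fill(A) -> (A=6 B=0)
Step 4: fill(B) -> (A=6 B=11)
Step 5: empty(A) -> (A=0 B=11)
Step 6: empty(B) -> (A=0 B=0)
Step 7: fill(B) -> (A=0 B=11)
Step 8: empty(B) -> (A=0 B=0)
Step 9: fill(B) -> (A=0 B=11)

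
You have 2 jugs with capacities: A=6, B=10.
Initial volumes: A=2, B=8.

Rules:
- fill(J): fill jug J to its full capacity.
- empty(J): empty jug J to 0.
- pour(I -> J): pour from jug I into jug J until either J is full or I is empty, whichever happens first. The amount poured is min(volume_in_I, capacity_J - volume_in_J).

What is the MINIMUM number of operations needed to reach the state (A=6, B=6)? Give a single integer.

Answer: 2

Derivation:
BFS from (A=2, B=8). One shortest path:
  1. fill(B) -> (A=2 B=10)
  2. pour(B -> A) -> (A=6 B=6)
Reached target in 2 moves.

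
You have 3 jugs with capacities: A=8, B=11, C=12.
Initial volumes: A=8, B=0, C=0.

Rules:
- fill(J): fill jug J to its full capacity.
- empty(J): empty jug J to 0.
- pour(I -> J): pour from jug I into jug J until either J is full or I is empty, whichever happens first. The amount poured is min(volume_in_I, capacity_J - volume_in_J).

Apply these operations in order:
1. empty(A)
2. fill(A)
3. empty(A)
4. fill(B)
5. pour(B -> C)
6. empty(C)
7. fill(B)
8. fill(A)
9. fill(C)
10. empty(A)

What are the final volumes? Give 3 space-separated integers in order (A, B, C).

Step 1: empty(A) -> (A=0 B=0 C=0)
Step 2: fill(A) -> (A=8 B=0 C=0)
Step 3: empty(A) -> (A=0 B=0 C=0)
Step 4: fill(B) -> (A=0 B=11 C=0)
Step 5: pour(B -> C) -> (A=0 B=0 C=11)
Step 6: empty(C) -> (A=0 B=0 C=0)
Step 7: fill(B) -> (A=0 B=11 C=0)
Step 8: fill(A) -> (A=8 B=11 C=0)
Step 9: fill(C) -> (A=8 B=11 C=12)
Step 10: empty(A) -> (A=0 B=11 C=12)

Answer: 0 11 12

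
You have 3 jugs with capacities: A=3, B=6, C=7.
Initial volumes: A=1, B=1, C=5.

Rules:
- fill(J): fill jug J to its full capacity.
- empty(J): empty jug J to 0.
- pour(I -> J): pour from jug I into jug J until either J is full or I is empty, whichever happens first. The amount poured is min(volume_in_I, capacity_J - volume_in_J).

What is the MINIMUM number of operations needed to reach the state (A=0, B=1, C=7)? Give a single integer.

BFS from (A=1, B=1, C=5). One shortest path:
  1. empty(A) -> (A=0 B=1 C=5)
  2. fill(C) -> (A=0 B=1 C=7)
Reached target in 2 moves.

Answer: 2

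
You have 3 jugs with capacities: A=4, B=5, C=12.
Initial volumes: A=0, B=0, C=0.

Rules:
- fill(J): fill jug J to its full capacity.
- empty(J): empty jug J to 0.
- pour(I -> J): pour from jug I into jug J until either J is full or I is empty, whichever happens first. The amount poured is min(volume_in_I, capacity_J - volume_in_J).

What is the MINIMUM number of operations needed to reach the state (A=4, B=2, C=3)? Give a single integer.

BFS from (A=0, B=0, C=0). One shortest path:
  1. fill(A) -> (A=4 B=0 C=0)
  2. fill(B) -> (A=4 B=5 C=0)
  3. pour(A -> C) -> (A=0 B=5 C=4)
  4. pour(B -> A) -> (A=4 B=1 C=4)
  5. pour(A -> C) -> (A=0 B=1 C=8)
  6. pour(B -> A) -> (A=1 B=0 C=8)
  7. pour(C -> B) -> (A=1 B=5 C=3)
  8. pour(B -> A) -> (A=4 B=2 C=3)
Reached target in 8 moves.

Answer: 8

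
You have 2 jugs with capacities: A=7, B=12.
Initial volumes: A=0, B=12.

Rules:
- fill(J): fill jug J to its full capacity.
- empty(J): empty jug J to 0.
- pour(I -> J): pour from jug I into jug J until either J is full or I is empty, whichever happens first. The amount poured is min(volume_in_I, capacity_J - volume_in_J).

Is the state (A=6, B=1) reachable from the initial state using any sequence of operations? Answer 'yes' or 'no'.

Answer: no

Derivation:
BFS explored all 38 reachable states.
Reachable set includes: (0,0), (0,1), (0,2), (0,3), (0,4), (0,5), (0,6), (0,7), (0,8), (0,9), (0,10), (0,11) ...
Target (A=6, B=1) not in reachable set → no.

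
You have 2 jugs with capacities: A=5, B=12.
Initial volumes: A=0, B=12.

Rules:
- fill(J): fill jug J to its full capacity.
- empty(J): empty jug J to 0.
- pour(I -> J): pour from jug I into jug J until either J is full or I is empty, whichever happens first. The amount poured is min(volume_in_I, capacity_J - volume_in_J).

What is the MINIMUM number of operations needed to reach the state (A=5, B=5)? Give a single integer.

Answer: 4

Derivation:
BFS from (A=0, B=12). One shortest path:
  1. fill(A) -> (A=5 B=12)
  2. empty(B) -> (A=5 B=0)
  3. pour(A -> B) -> (A=0 B=5)
  4. fill(A) -> (A=5 B=5)
Reached target in 4 moves.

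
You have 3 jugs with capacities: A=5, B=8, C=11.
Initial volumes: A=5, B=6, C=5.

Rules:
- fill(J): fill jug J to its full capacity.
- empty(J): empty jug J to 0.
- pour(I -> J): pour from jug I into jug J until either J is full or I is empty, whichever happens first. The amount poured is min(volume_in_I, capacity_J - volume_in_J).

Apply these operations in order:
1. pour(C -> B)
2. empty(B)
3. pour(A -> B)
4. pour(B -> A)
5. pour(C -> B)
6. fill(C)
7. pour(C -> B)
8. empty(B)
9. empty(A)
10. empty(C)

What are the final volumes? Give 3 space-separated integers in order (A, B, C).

Answer: 0 0 0

Derivation:
Step 1: pour(C -> B) -> (A=5 B=8 C=3)
Step 2: empty(B) -> (A=5 B=0 C=3)
Step 3: pour(A -> B) -> (A=0 B=5 C=3)
Step 4: pour(B -> A) -> (A=5 B=0 C=3)
Step 5: pour(C -> B) -> (A=5 B=3 C=0)
Step 6: fill(C) -> (A=5 B=3 C=11)
Step 7: pour(C -> B) -> (A=5 B=8 C=6)
Step 8: empty(B) -> (A=5 B=0 C=6)
Step 9: empty(A) -> (A=0 B=0 C=6)
Step 10: empty(C) -> (A=0 B=0 C=0)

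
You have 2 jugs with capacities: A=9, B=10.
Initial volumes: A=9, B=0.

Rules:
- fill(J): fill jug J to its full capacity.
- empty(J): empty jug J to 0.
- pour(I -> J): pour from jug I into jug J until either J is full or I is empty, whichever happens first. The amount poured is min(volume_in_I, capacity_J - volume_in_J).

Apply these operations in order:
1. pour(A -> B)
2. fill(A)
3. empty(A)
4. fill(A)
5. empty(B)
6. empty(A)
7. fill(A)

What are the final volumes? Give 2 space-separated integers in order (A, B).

Answer: 9 0

Derivation:
Step 1: pour(A -> B) -> (A=0 B=9)
Step 2: fill(A) -> (A=9 B=9)
Step 3: empty(A) -> (A=0 B=9)
Step 4: fill(A) -> (A=9 B=9)
Step 5: empty(B) -> (A=9 B=0)
Step 6: empty(A) -> (A=0 B=0)
Step 7: fill(A) -> (A=9 B=0)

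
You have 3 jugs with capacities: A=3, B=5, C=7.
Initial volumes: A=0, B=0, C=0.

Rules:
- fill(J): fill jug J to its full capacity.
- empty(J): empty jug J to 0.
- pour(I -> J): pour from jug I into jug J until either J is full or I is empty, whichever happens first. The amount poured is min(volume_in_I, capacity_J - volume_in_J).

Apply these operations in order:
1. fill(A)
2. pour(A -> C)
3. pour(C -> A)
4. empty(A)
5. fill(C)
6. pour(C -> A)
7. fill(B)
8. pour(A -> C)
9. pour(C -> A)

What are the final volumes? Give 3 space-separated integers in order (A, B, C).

Answer: 3 5 4

Derivation:
Step 1: fill(A) -> (A=3 B=0 C=0)
Step 2: pour(A -> C) -> (A=0 B=0 C=3)
Step 3: pour(C -> A) -> (A=3 B=0 C=0)
Step 4: empty(A) -> (A=0 B=0 C=0)
Step 5: fill(C) -> (A=0 B=0 C=7)
Step 6: pour(C -> A) -> (A=3 B=0 C=4)
Step 7: fill(B) -> (A=3 B=5 C=4)
Step 8: pour(A -> C) -> (A=0 B=5 C=7)
Step 9: pour(C -> A) -> (A=3 B=5 C=4)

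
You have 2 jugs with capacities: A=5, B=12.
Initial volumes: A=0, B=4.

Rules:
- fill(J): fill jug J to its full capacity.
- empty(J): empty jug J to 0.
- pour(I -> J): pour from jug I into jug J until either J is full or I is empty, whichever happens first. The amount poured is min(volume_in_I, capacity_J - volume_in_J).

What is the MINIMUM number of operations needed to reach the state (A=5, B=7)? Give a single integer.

Answer: 2

Derivation:
BFS from (A=0, B=4). One shortest path:
  1. fill(B) -> (A=0 B=12)
  2. pour(B -> A) -> (A=5 B=7)
Reached target in 2 moves.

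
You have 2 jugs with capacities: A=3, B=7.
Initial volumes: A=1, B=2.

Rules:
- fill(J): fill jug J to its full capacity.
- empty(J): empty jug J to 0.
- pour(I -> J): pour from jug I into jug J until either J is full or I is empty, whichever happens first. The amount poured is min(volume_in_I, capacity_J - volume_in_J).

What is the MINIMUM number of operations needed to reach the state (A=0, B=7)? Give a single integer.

Answer: 2

Derivation:
BFS from (A=1, B=2). One shortest path:
  1. empty(A) -> (A=0 B=2)
  2. fill(B) -> (A=0 B=7)
Reached target in 2 moves.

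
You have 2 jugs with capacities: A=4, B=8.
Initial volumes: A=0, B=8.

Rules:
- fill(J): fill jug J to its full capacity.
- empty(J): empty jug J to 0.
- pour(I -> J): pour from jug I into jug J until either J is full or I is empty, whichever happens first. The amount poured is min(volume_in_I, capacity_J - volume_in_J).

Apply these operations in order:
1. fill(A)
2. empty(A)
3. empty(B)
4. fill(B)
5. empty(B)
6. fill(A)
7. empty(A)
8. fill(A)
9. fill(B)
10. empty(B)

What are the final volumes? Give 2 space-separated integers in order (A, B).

Step 1: fill(A) -> (A=4 B=8)
Step 2: empty(A) -> (A=0 B=8)
Step 3: empty(B) -> (A=0 B=0)
Step 4: fill(B) -> (A=0 B=8)
Step 5: empty(B) -> (A=0 B=0)
Step 6: fill(A) -> (A=4 B=0)
Step 7: empty(A) -> (A=0 B=0)
Step 8: fill(A) -> (A=4 B=0)
Step 9: fill(B) -> (A=4 B=8)
Step 10: empty(B) -> (A=4 B=0)

Answer: 4 0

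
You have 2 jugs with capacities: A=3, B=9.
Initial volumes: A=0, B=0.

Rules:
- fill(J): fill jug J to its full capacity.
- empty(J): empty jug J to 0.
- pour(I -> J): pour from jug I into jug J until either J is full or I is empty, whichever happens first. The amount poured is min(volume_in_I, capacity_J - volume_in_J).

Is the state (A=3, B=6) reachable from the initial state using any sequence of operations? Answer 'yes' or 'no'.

BFS from (A=0, B=0):
  1. fill(B) -> (A=0 B=9)
  2. pour(B -> A) -> (A=3 B=6)
Target reached → yes.

Answer: yes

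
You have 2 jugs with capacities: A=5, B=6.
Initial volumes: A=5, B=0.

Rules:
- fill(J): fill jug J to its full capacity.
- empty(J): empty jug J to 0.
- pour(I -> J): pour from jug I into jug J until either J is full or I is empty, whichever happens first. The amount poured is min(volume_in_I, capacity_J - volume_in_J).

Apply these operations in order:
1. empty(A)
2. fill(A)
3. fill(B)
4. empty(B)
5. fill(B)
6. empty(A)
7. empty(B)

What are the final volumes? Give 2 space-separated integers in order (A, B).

Answer: 0 0

Derivation:
Step 1: empty(A) -> (A=0 B=0)
Step 2: fill(A) -> (A=5 B=0)
Step 3: fill(B) -> (A=5 B=6)
Step 4: empty(B) -> (A=5 B=0)
Step 5: fill(B) -> (A=5 B=6)
Step 6: empty(A) -> (A=0 B=6)
Step 7: empty(B) -> (A=0 B=0)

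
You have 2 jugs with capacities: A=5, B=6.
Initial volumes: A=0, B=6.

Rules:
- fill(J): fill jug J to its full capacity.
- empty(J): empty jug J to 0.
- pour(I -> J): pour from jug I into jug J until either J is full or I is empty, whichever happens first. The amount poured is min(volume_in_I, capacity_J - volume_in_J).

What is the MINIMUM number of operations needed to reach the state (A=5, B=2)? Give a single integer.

BFS from (A=0, B=6). One shortest path:
  1. pour(B -> A) -> (A=5 B=1)
  2. empty(A) -> (A=0 B=1)
  3. pour(B -> A) -> (A=1 B=0)
  4. fill(B) -> (A=1 B=6)
  5. pour(B -> A) -> (A=5 B=2)
Reached target in 5 moves.

Answer: 5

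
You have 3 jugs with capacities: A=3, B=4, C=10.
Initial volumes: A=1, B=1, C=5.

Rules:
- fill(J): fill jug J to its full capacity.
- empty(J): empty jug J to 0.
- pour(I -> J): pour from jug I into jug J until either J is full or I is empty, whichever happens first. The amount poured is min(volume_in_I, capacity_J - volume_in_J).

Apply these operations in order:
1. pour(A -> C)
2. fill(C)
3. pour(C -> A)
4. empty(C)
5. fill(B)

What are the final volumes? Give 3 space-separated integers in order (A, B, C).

Step 1: pour(A -> C) -> (A=0 B=1 C=6)
Step 2: fill(C) -> (A=0 B=1 C=10)
Step 3: pour(C -> A) -> (A=3 B=1 C=7)
Step 4: empty(C) -> (A=3 B=1 C=0)
Step 5: fill(B) -> (A=3 B=4 C=0)

Answer: 3 4 0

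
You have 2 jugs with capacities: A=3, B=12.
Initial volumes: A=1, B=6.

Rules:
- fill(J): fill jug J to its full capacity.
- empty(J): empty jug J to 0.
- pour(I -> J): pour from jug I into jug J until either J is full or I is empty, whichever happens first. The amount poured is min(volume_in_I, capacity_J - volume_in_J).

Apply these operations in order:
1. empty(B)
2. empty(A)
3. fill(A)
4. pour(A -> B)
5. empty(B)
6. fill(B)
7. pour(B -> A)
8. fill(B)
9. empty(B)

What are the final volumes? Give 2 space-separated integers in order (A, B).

Answer: 3 0

Derivation:
Step 1: empty(B) -> (A=1 B=0)
Step 2: empty(A) -> (A=0 B=0)
Step 3: fill(A) -> (A=3 B=0)
Step 4: pour(A -> B) -> (A=0 B=3)
Step 5: empty(B) -> (A=0 B=0)
Step 6: fill(B) -> (A=0 B=12)
Step 7: pour(B -> A) -> (A=3 B=9)
Step 8: fill(B) -> (A=3 B=12)
Step 9: empty(B) -> (A=3 B=0)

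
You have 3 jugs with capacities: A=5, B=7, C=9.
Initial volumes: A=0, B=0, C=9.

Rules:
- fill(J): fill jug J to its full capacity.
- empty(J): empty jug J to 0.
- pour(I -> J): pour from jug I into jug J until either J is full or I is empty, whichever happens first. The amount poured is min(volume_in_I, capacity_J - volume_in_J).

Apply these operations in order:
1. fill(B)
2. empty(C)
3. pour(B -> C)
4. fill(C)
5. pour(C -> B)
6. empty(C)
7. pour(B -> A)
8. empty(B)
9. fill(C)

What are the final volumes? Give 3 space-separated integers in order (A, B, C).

Answer: 5 0 9

Derivation:
Step 1: fill(B) -> (A=0 B=7 C=9)
Step 2: empty(C) -> (A=0 B=7 C=0)
Step 3: pour(B -> C) -> (A=0 B=0 C=7)
Step 4: fill(C) -> (A=0 B=0 C=9)
Step 5: pour(C -> B) -> (A=0 B=7 C=2)
Step 6: empty(C) -> (A=0 B=7 C=0)
Step 7: pour(B -> A) -> (A=5 B=2 C=0)
Step 8: empty(B) -> (A=5 B=0 C=0)
Step 9: fill(C) -> (A=5 B=0 C=9)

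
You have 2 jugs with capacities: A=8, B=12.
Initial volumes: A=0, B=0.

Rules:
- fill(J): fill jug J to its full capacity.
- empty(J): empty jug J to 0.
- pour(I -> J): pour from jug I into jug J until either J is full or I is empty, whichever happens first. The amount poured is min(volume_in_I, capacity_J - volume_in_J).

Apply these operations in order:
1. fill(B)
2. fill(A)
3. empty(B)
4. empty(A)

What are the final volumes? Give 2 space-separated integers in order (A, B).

Step 1: fill(B) -> (A=0 B=12)
Step 2: fill(A) -> (A=8 B=12)
Step 3: empty(B) -> (A=8 B=0)
Step 4: empty(A) -> (A=0 B=0)

Answer: 0 0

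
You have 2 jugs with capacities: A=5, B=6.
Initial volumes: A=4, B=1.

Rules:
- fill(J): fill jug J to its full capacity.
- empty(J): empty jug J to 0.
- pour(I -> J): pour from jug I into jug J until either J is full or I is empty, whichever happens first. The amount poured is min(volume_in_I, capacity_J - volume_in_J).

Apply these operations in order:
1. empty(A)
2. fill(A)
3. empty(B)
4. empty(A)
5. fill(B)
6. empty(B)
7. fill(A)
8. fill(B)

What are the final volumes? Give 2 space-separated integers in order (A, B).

Step 1: empty(A) -> (A=0 B=1)
Step 2: fill(A) -> (A=5 B=1)
Step 3: empty(B) -> (A=5 B=0)
Step 4: empty(A) -> (A=0 B=0)
Step 5: fill(B) -> (A=0 B=6)
Step 6: empty(B) -> (A=0 B=0)
Step 7: fill(A) -> (A=5 B=0)
Step 8: fill(B) -> (A=5 B=6)

Answer: 5 6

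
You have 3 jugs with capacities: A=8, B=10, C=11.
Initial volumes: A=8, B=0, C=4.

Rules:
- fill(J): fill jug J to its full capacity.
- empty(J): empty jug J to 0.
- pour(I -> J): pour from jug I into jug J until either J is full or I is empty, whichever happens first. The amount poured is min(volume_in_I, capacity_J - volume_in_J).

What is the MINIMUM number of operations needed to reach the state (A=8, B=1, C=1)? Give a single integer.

Answer: 5

Derivation:
BFS from (A=8, B=0, C=4). One shortest path:
  1. pour(A -> C) -> (A=1 B=0 C=11)
  2. pour(C -> B) -> (A=1 B=10 C=1)
  3. empty(B) -> (A=1 B=0 C=1)
  4. pour(A -> B) -> (A=0 B=1 C=1)
  5. fill(A) -> (A=8 B=1 C=1)
Reached target in 5 moves.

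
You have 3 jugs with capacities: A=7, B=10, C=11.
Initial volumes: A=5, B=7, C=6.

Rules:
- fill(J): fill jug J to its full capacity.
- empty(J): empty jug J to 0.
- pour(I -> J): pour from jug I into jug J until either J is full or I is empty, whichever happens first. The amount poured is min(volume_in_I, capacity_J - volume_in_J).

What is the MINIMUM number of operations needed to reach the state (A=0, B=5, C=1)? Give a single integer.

BFS from (A=5, B=7, C=6). One shortest path:
  1. empty(B) -> (A=5 B=0 C=6)
  2. fill(C) -> (A=5 B=0 C=11)
  3. pour(C -> B) -> (A=5 B=10 C=1)
  4. empty(B) -> (A=5 B=0 C=1)
  5. pour(A -> B) -> (A=0 B=5 C=1)
Reached target in 5 moves.

Answer: 5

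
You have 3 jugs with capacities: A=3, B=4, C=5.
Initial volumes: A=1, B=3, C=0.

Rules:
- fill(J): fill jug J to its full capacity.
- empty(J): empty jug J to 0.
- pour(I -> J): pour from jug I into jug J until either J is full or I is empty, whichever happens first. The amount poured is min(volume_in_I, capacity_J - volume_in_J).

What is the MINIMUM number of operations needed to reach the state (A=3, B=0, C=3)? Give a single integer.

Answer: 2

Derivation:
BFS from (A=1, B=3, C=0). One shortest path:
  1. fill(A) -> (A=3 B=3 C=0)
  2. pour(B -> C) -> (A=3 B=0 C=3)
Reached target in 2 moves.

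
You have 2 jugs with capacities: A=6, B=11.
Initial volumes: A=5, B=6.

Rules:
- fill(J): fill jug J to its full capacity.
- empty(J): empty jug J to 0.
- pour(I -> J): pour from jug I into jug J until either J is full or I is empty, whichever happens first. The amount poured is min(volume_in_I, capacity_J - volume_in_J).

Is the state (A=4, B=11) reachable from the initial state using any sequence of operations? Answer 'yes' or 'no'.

Answer: yes

Derivation:
BFS from (A=5, B=6):
  1. fill(B) -> (A=5 B=11)
  2. pour(B -> A) -> (A=6 B=10)
  3. empty(A) -> (A=0 B=10)
  4. pour(B -> A) -> (A=6 B=4)
  5. empty(A) -> (A=0 B=4)
  6. pour(B -> A) -> (A=4 B=0)
  7. fill(B) -> (A=4 B=11)
Target reached → yes.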